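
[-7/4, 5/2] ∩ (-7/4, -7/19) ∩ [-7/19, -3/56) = ∅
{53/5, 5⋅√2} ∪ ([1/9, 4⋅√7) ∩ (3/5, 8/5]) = (3/5, 8/5] ∪ {53/5, 5⋅√2}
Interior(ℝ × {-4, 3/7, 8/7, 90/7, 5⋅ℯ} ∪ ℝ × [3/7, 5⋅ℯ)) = ℝ × (3/7, 5⋅ℯ)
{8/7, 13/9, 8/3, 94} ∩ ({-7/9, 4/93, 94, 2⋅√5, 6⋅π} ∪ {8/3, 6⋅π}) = {8/3, 94}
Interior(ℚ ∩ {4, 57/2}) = ∅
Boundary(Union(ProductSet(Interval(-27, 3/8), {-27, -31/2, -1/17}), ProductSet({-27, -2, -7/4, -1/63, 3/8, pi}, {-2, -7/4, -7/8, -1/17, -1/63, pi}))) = Union(ProductSet({-27, -2, -7/4, -1/63, 3/8, pi}, {-2, -7/4, -7/8, -1/17, -1/63, pi}), ProductSet(Interval(-27, 3/8), {-27, -31/2, -1/17}))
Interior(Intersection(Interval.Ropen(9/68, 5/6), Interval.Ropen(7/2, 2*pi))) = EmptySet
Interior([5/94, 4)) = (5/94, 4)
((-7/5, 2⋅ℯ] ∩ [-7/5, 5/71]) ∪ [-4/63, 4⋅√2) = (-7/5, 4⋅√2)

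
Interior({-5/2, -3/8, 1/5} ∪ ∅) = ∅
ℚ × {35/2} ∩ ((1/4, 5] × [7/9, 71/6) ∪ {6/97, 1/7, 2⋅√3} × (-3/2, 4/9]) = ∅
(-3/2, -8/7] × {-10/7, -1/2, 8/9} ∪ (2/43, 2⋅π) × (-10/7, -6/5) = ((-3/2, -8/7] × {-10/7, -1/2, 8/9}) ∪ ((2/43, 2⋅π) × (-10/7, -6/5))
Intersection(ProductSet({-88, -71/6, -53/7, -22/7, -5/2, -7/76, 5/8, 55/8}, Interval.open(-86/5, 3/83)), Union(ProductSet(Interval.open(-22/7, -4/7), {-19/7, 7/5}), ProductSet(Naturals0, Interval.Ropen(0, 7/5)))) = ProductSet({-5/2}, {-19/7})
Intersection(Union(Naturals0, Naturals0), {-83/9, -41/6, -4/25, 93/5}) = EmptySet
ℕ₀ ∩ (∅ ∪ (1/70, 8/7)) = {1}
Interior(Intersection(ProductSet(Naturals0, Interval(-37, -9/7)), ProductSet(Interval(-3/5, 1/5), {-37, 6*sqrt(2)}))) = EmptySet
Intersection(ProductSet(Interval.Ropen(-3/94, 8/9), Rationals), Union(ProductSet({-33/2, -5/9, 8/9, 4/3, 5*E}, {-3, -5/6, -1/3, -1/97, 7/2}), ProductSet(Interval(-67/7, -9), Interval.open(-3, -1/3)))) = EmptySet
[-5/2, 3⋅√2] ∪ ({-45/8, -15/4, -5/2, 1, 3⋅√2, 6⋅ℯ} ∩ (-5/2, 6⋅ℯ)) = [-5/2, 3⋅√2]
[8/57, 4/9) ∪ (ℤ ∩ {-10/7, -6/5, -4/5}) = [8/57, 4/9)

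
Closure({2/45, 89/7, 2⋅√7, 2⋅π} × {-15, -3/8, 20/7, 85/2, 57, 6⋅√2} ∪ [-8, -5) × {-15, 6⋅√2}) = ([-8, -5] × {-15, 6⋅√2}) ∪ ({2/45, 89/7, 2⋅√7, 2⋅π} × {-15, -3/8, 20/7, 85/2, 57, 6⋅√2})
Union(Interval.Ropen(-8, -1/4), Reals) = Interval(-oo, oo)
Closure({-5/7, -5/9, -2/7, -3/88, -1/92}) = {-5/7, -5/9, -2/7, -3/88, -1/92}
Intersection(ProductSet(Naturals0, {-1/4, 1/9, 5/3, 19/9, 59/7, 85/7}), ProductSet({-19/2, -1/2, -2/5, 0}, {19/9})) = ProductSet({0}, {19/9})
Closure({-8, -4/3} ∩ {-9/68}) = ∅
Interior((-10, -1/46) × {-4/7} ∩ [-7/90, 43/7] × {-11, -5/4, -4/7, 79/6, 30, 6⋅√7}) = ∅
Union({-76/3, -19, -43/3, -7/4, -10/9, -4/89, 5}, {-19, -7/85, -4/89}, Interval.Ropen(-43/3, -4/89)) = Union({-76/3, -19, 5}, Interval(-43/3, -4/89))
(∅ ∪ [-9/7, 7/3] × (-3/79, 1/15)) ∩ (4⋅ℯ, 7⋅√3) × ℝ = ∅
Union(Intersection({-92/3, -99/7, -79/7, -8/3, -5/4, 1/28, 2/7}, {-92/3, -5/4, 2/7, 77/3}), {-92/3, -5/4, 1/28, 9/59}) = {-92/3, -5/4, 1/28, 9/59, 2/7}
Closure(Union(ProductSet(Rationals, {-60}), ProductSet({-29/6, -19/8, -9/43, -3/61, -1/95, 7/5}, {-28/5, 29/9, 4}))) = Union(ProductSet({-29/6, -19/8, -9/43, -3/61, -1/95, 7/5}, {-28/5, 29/9, 4}), ProductSet(Reals, {-60}))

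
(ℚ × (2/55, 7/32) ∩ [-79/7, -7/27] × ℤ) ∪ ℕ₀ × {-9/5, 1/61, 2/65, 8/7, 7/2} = ℕ₀ × {-9/5, 1/61, 2/65, 8/7, 7/2}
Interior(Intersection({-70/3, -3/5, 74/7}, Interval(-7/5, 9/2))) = EmptySet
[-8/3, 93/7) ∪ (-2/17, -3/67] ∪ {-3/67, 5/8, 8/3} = [-8/3, 93/7)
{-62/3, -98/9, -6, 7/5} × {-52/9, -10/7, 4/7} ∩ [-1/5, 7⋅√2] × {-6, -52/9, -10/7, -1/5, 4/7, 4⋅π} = {7/5} × {-52/9, -10/7, 4/7}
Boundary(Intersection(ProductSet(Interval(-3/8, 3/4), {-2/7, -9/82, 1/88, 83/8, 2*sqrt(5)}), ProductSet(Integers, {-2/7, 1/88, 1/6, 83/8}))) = ProductSet(Range(0, 1, 1), {-2/7, 1/88, 83/8})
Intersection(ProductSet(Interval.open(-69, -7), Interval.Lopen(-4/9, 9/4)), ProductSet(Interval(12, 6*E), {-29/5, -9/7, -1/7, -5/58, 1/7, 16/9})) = EmptySet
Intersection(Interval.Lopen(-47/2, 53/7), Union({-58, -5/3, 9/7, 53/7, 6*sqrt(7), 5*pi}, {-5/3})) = {-5/3, 9/7, 53/7}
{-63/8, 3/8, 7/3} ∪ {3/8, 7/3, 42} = {-63/8, 3/8, 7/3, 42}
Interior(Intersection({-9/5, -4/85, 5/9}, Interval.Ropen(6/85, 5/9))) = EmptySet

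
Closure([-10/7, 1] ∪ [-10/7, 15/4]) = [-10/7, 15/4]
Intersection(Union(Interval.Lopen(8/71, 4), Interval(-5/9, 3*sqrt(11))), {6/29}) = {6/29}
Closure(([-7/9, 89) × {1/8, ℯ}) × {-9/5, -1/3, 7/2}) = ([-7/9, 89] × {1/8, ℯ}) × {-9/5, -1/3, 7/2}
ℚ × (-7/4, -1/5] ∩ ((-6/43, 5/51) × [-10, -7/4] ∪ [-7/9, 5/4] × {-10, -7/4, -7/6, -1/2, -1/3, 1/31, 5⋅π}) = (ℚ ∩ [-7/9, 5/4]) × {-7/6, -1/2, -1/3}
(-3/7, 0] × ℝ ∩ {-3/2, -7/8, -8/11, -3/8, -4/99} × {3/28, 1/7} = {-3/8, -4/99} × {3/28, 1/7}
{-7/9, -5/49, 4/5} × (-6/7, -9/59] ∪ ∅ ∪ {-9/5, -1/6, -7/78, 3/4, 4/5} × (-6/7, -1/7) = ({-7/9, -5/49, 4/5} × (-6/7, -9/59]) ∪ ({-9/5, -1/6, -7/78, 3/4, 4/5} × (-6/7, -1/7))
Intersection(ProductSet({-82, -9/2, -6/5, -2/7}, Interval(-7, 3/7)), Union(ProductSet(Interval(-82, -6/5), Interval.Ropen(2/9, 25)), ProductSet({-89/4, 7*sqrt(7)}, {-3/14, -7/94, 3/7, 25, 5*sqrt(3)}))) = ProductSet({-82, -9/2, -6/5}, Interval(2/9, 3/7))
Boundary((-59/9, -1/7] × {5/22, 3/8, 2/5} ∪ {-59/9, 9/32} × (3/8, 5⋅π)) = ([-59/9, -1/7] × {5/22, 3/8, 2/5}) ∪ ({-59/9, 9/32} × [3/8, 5⋅π])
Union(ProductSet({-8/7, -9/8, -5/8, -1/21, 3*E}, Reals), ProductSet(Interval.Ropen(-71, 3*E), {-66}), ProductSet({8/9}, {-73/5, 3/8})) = Union(ProductSet({8/9}, {-73/5, 3/8}), ProductSet({-8/7, -9/8, -5/8, -1/21, 3*E}, Reals), ProductSet(Interval.Ropen(-71, 3*E), {-66}))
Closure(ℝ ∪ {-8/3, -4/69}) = ℝ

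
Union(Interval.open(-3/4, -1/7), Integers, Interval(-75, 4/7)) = Union(Integers, Interval(-75, 4/7))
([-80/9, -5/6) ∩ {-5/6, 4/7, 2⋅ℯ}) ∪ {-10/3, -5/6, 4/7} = {-10/3, -5/6, 4/7}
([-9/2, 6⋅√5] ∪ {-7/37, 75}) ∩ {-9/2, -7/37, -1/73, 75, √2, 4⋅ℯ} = {-9/2, -7/37, -1/73, 75, √2, 4⋅ℯ}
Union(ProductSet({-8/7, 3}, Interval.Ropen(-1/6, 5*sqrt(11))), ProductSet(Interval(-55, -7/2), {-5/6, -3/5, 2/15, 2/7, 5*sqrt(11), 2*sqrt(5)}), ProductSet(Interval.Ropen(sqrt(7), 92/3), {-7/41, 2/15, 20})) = Union(ProductSet({-8/7, 3}, Interval.Ropen(-1/6, 5*sqrt(11))), ProductSet(Interval(-55, -7/2), {-5/6, -3/5, 2/15, 2/7, 5*sqrt(11), 2*sqrt(5)}), ProductSet(Interval.Ropen(sqrt(7), 92/3), {-7/41, 2/15, 20}))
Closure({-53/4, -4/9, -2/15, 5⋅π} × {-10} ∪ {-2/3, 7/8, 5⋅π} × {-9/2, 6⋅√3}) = ({-53/4, -4/9, -2/15, 5⋅π} × {-10}) ∪ ({-2/3, 7/8, 5⋅π} × {-9/2, 6⋅√3})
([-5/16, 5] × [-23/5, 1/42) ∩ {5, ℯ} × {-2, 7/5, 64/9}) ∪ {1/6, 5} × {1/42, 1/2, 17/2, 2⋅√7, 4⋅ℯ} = ({5, ℯ} × {-2}) ∪ ({1/6, 5} × {1/42, 1/2, 17/2, 2⋅√7, 4⋅ℯ})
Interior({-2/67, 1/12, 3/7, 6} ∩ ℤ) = ∅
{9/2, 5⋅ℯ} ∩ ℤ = ∅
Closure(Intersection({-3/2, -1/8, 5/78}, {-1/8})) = {-1/8}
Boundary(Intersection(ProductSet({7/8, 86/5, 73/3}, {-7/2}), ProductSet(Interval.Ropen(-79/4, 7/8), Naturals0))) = EmptySet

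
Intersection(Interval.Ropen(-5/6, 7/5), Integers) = Range(0, 2, 1)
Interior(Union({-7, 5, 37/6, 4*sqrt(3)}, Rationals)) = EmptySet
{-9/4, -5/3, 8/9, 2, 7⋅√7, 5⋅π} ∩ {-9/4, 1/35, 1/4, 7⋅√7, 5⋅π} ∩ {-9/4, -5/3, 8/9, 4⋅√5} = {-9/4}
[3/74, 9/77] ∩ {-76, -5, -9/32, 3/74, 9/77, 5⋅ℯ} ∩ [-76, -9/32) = ∅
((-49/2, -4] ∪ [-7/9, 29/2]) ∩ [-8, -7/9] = [-8, -4] ∪ {-7/9}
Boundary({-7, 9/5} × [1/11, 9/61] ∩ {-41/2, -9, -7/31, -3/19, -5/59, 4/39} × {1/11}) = ∅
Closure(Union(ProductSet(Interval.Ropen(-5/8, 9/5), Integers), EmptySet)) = ProductSet(Interval(-5/8, 9/5), Integers)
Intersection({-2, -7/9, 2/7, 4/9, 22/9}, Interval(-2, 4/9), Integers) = {-2}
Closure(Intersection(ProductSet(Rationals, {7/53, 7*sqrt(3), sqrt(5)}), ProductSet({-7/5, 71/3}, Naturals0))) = EmptySet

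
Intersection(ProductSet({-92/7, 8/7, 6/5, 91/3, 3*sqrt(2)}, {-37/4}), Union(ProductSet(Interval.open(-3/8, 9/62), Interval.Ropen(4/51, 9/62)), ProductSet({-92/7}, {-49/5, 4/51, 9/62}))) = EmptySet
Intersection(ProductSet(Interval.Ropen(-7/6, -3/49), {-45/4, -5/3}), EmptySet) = EmptySet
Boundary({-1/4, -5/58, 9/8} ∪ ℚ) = ℝ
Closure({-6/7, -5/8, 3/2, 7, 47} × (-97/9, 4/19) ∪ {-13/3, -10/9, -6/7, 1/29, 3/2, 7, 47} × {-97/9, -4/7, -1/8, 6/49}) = ({-6/7, -5/8, 3/2, 7, 47} × [-97/9, 4/19]) ∪ ({-13/3, -10/9, -6/7, 1/29, 3/2, 7, 47} × {-97/9, -4/7, -1/8, 6/49})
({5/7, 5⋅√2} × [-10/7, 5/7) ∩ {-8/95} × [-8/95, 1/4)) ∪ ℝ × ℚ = ℝ × ℚ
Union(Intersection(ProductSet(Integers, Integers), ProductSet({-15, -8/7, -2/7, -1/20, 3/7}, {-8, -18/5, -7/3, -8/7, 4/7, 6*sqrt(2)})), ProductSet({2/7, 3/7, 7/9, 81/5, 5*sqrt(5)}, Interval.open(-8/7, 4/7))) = Union(ProductSet({-15}, {-8}), ProductSet({2/7, 3/7, 7/9, 81/5, 5*sqrt(5)}, Interval.open(-8/7, 4/7)))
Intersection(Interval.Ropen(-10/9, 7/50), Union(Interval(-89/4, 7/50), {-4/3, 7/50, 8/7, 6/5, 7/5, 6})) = Interval.Ropen(-10/9, 7/50)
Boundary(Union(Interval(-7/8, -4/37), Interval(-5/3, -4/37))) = {-5/3, -4/37}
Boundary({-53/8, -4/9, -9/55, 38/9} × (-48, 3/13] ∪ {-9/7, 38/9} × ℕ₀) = ({-9/7, 38/9} × ℕ₀) ∪ ({-53/8, -4/9, -9/55, 38/9} × [-48, 3/13])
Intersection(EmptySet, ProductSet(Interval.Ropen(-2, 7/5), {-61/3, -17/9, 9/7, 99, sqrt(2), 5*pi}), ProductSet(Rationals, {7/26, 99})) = EmptySet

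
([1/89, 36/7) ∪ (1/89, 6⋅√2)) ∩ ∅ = ∅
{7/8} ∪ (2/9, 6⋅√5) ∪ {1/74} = {1/74} ∪ (2/9, 6⋅√5)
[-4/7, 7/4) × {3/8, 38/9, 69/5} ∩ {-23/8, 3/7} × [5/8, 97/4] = {3/7} × {38/9, 69/5}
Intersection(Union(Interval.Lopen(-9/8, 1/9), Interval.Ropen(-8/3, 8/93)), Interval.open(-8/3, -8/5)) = Interval.open(-8/3, -8/5)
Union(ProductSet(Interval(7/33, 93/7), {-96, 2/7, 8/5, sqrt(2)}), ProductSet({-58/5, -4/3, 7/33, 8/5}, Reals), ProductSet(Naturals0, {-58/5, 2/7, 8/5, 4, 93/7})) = Union(ProductSet({-58/5, -4/3, 7/33, 8/5}, Reals), ProductSet(Interval(7/33, 93/7), {-96, 2/7, 8/5, sqrt(2)}), ProductSet(Naturals0, {-58/5, 2/7, 8/5, 4, 93/7}))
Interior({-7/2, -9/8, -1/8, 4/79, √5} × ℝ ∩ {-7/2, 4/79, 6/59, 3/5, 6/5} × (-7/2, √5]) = ∅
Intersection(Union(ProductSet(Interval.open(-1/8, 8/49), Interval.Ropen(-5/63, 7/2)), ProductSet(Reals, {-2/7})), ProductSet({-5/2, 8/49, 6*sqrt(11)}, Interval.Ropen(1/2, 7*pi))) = EmptySet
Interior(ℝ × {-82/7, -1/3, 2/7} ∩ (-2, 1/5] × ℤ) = ∅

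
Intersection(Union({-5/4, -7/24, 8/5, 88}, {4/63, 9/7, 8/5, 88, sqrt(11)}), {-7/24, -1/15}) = {-7/24}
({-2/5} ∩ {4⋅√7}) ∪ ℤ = ℤ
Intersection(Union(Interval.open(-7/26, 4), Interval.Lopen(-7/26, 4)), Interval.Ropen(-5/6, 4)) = Interval.open(-7/26, 4)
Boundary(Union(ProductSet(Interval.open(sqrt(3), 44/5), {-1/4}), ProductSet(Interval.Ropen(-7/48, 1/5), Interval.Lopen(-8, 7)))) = Union(ProductSet({-7/48, 1/5}, Interval(-8, 7)), ProductSet(Interval(-7/48, 1/5), {-8, 7}), ProductSet(Interval(sqrt(3), 44/5), {-1/4}))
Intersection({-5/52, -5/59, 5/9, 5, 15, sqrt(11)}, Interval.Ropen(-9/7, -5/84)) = {-5/52, -5/59}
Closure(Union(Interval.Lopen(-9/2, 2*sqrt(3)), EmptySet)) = Interval(-9/2, 2*sqrt(3))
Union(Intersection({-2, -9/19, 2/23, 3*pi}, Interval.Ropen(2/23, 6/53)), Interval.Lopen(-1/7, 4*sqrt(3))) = Interval.Lopen(-1/7, 4*sqrt(3))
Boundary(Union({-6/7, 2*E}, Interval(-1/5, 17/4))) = {-6/7, -1/5, 17/4, 2*E}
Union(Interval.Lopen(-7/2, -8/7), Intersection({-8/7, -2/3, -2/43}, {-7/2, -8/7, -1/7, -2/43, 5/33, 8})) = Union({-2/43}, Interval.Lopen(-7/2, -8/7))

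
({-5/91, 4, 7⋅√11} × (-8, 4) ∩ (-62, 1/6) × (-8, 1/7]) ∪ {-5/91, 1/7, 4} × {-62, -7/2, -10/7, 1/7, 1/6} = ({-5/91} × (-8, 1/7]) ∪ ({-5/91, 1/7, 4} × {-62, -7/2, -10/7, 1/7, 1/6})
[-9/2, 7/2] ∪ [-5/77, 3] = [-9/2, 7/2]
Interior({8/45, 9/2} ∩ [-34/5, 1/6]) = ∅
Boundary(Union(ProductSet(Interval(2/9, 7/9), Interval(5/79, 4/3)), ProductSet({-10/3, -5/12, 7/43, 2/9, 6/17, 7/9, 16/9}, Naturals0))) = Union(ProductSet({2/9, 7/9}, Interval(5/79, 4/3)), ProductSet({-10/3, -5/12, 7/43, 2/9, 7/9, 16/9}, Naturals0), ProductSet({-10/3, -5/12, 7/43, 2/9, 6/17, 7/9, 16/9}, Complement(Naturals0, Interval.open(5/79, 4/3))), ProductSet(Interval(2/9, 7/9), {5/79, 4/3}))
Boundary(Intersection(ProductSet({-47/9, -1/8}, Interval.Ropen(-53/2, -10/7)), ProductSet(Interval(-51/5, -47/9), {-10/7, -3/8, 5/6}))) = EmptySet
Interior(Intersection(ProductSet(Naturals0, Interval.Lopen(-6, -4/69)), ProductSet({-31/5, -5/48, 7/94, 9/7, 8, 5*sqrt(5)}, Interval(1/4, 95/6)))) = EmptySet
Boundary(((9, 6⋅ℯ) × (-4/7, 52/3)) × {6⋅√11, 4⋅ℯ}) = (({9, 6⋅ℯ} × [-4/7, 52/3]) ∪ ([9, 6⋅ℯ] × {-4/7, 52/3}) ∪ ((9, 6⋅ℯ) × (-4/7, 52/3))) × {6⋅√11, 4⋅ℯ}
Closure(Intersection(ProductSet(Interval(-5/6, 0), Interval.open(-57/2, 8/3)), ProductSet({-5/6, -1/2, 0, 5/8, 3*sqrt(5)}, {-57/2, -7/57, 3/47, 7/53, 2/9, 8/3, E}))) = ProductSet({-5/6, -1/2, 0}, {-7/57, 3/47, 7/53, 2/9})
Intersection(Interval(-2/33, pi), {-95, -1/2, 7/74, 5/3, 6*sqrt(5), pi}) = {7/74, 5/3, pi}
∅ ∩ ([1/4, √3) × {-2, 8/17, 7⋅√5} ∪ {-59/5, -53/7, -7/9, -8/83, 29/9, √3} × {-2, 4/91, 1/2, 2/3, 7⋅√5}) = ∅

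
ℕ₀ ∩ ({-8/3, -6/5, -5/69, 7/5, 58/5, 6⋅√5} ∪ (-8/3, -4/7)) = ∅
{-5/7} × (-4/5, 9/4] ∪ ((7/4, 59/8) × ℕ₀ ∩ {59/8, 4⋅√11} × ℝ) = {-5/7} × (-4/5, 9/4]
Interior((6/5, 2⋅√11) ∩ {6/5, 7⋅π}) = ∅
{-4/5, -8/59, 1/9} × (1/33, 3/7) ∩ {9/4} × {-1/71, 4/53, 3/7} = ∅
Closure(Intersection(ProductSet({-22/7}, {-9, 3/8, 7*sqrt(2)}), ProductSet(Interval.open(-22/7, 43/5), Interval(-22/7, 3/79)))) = EmptySet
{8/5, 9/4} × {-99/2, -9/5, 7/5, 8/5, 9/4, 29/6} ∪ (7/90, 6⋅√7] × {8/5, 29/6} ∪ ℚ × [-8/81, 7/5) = (ℚ × [-8/81, 7/5)) ∪ ({8/5, 9/4} × {-99/2, -9/5, 7/5, 8/5, 9/4, 29/6}) ∪ ((7/90, 6⋅√7] × {8/5, 29/6})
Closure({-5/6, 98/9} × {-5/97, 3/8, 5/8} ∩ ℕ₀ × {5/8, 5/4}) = ∅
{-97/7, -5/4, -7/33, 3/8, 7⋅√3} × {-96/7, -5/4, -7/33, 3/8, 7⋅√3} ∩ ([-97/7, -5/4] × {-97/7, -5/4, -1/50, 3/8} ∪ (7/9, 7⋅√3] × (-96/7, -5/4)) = {-97/7, -5/4} × {-5/4, 3/8}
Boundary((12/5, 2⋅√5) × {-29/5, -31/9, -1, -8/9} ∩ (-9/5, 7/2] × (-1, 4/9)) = [12/5, 7/2] × {-8/9}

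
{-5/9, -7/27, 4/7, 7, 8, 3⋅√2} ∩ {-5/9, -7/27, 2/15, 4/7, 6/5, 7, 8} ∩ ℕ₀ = {7, 8}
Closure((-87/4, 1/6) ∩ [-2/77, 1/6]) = [-2/77, 1/6]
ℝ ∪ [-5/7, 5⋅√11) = (-∞, ∞)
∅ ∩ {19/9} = ∅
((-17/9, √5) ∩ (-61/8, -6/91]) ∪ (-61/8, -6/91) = (-61/8, -6/91]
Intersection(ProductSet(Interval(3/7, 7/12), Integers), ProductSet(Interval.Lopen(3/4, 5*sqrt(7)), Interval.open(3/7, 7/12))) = EmptySet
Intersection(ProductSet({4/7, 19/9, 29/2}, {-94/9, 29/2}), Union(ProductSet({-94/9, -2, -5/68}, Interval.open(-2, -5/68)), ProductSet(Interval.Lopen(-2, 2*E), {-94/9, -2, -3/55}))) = ProductSet({4/7, 19/9}, {-94/9})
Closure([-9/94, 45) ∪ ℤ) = ℤ ∪ [-9/94, 45]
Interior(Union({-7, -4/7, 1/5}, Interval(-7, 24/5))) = Interval.open(-7, 24/5)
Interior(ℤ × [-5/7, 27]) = ∅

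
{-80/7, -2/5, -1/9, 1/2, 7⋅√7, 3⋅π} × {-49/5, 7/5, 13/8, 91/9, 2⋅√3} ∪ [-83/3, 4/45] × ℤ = ([-83/3, 4/45] × ℤ) ∪ ({-80/7, -2/5, -1/9, 1/2, 7⋅√7, 3⋅π} × {-49/5, 7/5, 13/8, 91/9, 2⋅√3})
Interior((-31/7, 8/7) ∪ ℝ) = (-∞, ∞)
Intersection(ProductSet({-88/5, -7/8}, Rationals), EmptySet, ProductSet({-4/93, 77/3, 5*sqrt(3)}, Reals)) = EmptySet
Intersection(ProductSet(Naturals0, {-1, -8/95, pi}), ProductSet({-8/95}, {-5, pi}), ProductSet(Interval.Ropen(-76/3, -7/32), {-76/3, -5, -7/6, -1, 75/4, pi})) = EmptySet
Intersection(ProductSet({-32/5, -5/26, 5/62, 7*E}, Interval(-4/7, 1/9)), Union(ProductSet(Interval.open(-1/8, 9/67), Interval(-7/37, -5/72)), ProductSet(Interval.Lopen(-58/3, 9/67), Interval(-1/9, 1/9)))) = Union(ProductSet({5/62}, Interval(-7/37, -5/72)), ProductSet({-32/5, -5/26, 5/62}, Interval(-1/9, 1/9)))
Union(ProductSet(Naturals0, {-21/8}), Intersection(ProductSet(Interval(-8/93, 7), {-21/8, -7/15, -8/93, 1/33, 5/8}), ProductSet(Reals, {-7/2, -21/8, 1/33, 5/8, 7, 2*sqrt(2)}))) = Union(ProductSet(Interval(-8/93, 7), {-21/8, 1/33, 5/8}), ProductSet(Naturals0, {-21/8}))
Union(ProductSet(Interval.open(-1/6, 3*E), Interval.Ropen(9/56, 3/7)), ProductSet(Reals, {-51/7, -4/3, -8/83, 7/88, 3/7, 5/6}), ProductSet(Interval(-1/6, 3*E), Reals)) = Union(ProductSet(Interval(-1/6, 3*E), Reals), ProductSet(Reals, {-51/7, -4/3, -8/83, 7/88, 3/7, 5/6}))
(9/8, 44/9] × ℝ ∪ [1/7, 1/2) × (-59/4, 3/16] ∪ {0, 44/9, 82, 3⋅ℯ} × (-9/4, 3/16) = ((9/8, 44/9] × ℝ) ∪ ([1/7, 1/2) × (-59/4, 3/16]) ∪ ({0, 44/9, 82, 3⋅ℯ} × (-9/4, 3/16))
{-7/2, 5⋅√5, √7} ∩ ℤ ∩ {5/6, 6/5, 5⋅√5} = ∅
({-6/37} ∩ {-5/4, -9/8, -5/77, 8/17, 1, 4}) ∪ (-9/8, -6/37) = (-9/8, -6/37)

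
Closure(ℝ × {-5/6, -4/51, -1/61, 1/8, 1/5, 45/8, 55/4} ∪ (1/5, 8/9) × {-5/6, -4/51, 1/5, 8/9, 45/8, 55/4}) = (ℝ × {-5/6, -4/51, -1/61, 1/8, 1/5, 45/8, 55/4}) ∪ ([1/5, 8/9] × {-5/6, -4/51, 1/5, 8/9, 45/8, 55/4})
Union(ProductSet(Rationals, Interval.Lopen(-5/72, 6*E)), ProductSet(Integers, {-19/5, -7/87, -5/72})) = Union(ProductSet(Integers, {-19/5, -7/87, -5/72}), ProductSet(Rationals, Interval.Lopen(-5/72, 6*E)))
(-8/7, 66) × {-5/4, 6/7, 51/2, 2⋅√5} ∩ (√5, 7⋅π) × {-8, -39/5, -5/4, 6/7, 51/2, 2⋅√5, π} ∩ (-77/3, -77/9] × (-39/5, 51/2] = ∅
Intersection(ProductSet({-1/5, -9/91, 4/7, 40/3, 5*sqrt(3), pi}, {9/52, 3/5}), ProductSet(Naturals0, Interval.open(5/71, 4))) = EmptySet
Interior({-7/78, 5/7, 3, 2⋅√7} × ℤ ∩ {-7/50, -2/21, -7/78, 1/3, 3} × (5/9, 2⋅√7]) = ∅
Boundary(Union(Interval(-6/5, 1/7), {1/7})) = {-6/5, 1/7}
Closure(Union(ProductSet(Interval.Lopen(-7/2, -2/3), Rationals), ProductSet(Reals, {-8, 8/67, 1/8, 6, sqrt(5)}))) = Union(ProductSet(Interval(-7/2, -2/3), Reals), ProductSet(Reals, {-8, 8/67, 1/8, 6, sqrt(5)}))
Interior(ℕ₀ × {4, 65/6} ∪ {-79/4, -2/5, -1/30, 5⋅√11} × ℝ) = ∅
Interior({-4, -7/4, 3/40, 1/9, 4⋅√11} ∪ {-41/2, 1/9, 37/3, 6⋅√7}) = ∅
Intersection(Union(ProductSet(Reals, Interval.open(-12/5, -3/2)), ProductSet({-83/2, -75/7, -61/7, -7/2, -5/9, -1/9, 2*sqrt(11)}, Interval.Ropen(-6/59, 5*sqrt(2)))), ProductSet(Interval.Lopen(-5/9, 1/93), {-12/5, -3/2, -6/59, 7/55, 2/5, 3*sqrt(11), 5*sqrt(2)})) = ProductSet({-1/9}, {-6/59, 7/55, 2/5})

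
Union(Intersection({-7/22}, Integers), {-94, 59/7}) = {-94, 59/7}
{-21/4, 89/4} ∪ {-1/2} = {-21/4, -1/2, 89/4}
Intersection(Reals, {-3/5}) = {-3/5}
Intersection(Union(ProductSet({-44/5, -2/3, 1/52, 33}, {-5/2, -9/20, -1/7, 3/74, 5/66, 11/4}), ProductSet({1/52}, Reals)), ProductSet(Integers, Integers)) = EmptySet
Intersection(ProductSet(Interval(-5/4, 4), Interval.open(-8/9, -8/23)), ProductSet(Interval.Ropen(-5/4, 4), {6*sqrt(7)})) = EmptySet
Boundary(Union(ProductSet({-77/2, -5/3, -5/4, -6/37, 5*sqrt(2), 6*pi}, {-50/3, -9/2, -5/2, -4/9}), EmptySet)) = ProductSet({-77/2, -5/3, -5/4, -6/37, 5*sqrt(2), 6*pi}, {-50/3, -9/2, -5/2, -4/9})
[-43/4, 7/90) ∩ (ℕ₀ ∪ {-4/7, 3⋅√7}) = {-4/7} ∪ {0}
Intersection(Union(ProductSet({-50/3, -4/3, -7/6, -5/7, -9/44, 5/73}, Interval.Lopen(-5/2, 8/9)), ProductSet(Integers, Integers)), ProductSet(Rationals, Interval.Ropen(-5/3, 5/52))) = Union(ProductSet({-50/3, -4/3, -7/6, -5/7, -9/44, 5/73}, Interval.Ropen(-5/3, 5/52)), ProductSet(Integers, Range(-1, 1, 1)))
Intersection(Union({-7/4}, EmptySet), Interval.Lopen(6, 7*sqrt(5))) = EmptySet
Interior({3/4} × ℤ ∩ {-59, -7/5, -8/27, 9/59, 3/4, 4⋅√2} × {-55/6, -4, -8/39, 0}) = ∅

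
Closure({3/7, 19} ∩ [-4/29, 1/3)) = ∅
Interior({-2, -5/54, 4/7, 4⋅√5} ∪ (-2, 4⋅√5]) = (-2, 4⋅√5)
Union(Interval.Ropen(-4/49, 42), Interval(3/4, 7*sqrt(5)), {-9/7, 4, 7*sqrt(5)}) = Union({-9/7}, Interval.Ropen(-4/49, 42))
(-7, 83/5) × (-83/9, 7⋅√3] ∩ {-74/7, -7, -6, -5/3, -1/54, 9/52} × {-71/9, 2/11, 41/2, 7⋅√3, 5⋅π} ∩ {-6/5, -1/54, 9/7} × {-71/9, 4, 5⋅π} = {-1/54} × {-71/9}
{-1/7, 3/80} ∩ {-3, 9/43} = ∅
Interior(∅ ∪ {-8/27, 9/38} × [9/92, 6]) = ∅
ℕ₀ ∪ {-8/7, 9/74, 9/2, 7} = {-8/7, 9/74, 9/2} ∪ ℕ₀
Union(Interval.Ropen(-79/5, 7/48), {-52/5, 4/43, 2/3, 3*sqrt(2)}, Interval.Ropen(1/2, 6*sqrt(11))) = Union(Interval.Ropen(-79/5, 7/48), Interval.Ropen(1/2, 6*sqrt(11)))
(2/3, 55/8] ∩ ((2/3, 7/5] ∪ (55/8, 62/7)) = (2/3, 7/5]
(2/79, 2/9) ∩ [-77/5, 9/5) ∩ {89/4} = ∅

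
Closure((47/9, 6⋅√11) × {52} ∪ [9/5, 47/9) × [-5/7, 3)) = ({9/5, 47/9} × [-5/7, 3]) ∪ ([9/5, 47/9] × {-5/7, 3}) ∪ ([9/5, 47/9) × [-5/7, 3)) ∪ ([47/9, 6⋅√11] × {52})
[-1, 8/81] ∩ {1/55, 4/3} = {1/55}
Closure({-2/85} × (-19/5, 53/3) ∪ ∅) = {-2/85} × [-19/5, 53/3]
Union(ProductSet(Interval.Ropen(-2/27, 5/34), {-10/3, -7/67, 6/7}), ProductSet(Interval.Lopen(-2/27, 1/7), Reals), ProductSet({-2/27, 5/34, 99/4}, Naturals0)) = Union(ProductSet({-2/27, 5/34, 99/4}, Naturals0), ProductSet(Interval.Lopen(-2/27, 1/7), Reals), ProductSet(Interval.Ropen(-2/27, 5/34), {-10/3, -7/67, 6/7}))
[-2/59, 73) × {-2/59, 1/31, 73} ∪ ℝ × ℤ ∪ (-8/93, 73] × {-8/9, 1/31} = (ℝ × ℤ) ∪ ((-8/93, 73] × {-8/9, 1/31}) ∪ ([-2/59, 73) × {-2/59, 1/31, 73})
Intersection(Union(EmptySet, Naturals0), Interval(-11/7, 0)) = Range(0, 1, 1)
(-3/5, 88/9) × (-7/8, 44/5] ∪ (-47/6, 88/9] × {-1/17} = ((-47/6, 88/9] × {-1/17}) ∪ ((-3/5, 88/9) × (-7/8, 44/5])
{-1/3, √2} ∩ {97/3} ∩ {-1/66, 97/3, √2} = ∅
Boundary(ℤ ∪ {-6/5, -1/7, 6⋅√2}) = ℤ ∪ {-6/5, -1/7, 6⋅√2}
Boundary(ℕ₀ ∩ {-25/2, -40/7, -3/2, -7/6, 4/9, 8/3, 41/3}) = ∅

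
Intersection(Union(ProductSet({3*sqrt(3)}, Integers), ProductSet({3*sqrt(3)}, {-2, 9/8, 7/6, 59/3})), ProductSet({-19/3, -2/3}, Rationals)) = EmptySet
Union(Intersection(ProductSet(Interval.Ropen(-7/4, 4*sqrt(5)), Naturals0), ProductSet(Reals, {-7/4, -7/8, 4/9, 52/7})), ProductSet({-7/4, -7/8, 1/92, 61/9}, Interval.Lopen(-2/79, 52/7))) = ProductSet({-7/4, -7/8, 1/92, 61/9}, Interval.Lopen(-2/79, 52/7))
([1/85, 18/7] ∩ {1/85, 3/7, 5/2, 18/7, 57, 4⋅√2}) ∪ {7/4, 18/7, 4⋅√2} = {1/85, 3/7, 7/4, 5/2, 18/7, 4⋅√2}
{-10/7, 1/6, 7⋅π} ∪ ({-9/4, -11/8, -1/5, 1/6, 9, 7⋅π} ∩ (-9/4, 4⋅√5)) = {-10/7, -11/8, -1/5, 1/6, 7⋅π}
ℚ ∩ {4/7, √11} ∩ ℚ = {4/7}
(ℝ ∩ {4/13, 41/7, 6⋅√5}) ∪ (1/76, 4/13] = (1/76, 4/13] ∪ {41/7, 6⋅√5}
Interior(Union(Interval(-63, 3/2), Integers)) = Union(Complement(Integers, Union(Complement(Integers, Interval.open(-63, 3/2)), {3/2})), Complement(Interval.Ropen(-63, 3/2), Complement(Integers, Interval.open(-63, 3/2))), Complement(Range(-63, 2, 1), Complement(Integers, Interval.open(-63, 3/2))), Complement(Range(-63, 2, 1), Union(Complement(Integers, Interval.open(-63, 3/2)), {3/2})))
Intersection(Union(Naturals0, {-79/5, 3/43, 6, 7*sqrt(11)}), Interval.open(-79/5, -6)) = EmptySet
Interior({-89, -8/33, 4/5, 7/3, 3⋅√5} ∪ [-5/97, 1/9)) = (-5/97, 1/9)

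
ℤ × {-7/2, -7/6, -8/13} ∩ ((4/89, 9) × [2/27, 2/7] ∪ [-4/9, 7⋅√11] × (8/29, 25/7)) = ∅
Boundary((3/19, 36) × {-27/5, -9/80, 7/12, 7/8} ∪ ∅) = [3/19, 36] × {-27/5, -9/80, 7/12, 7/8}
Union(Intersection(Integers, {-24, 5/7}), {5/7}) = {-24, 5/7}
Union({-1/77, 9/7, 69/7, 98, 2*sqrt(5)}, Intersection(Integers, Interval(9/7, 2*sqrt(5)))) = Union({-1/77, 9/7, 69/7, 98, 2*sqrt(5)}, Range(2, 5, 1))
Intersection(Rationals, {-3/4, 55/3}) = {-3/4, 55/3}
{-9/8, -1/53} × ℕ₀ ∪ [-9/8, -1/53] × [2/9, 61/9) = ({-9/8, -1/53} × ℕ₀) ∪ ([-9/8, -1/53] × [2/9, 61/9))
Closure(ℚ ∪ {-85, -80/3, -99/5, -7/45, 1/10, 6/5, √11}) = ℝ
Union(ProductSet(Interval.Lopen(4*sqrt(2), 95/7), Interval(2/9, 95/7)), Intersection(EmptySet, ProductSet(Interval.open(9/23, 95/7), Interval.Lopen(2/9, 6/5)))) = ProductSet(Interval.Lopen(4*sqrt(2), 95/7), Interval(2/9, 95/7))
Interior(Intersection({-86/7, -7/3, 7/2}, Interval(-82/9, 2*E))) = EmptySet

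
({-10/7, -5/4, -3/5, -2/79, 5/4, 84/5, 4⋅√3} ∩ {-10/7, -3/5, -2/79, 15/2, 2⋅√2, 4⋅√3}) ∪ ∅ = {-10/7, -3/5, -2/79, 4⋅√3}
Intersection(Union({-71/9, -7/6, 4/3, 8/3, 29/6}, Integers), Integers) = Integers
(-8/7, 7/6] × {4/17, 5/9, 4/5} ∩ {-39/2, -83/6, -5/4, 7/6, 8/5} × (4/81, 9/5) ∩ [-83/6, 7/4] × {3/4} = ∅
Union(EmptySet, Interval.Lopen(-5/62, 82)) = Interval.Lopen(-5/62, 82)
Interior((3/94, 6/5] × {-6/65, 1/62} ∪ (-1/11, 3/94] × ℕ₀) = ∅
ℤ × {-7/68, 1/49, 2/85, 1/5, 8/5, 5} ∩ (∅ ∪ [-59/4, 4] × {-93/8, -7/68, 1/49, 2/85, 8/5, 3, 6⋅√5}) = {-14, -13, …, 4} × {-7/68, 1/49, 2/85, 8/5}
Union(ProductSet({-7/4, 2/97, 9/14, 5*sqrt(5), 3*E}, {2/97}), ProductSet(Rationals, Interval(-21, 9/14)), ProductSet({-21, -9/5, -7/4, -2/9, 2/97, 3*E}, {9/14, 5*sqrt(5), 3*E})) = Union(ProductSet({-7/4, 2/97, 9/14, 5*sqrt(5), 3*E}, {2/97}), ProductSet({-21, -9/5, -7/4, -2/9, 2/97, 3*E}, {9/14, 5*sqrt(5), 3*E}), ProductSet(Rationals, Interval(-21, 9/14)))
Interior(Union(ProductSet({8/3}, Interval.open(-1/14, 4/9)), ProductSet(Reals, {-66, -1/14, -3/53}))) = EmptySet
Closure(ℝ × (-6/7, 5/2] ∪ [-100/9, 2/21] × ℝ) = ([-100/9, 2/21] × ℝ) ∪ (ℝ × (-6/7, 5/2]) ∪ (((-∞, -100/9] ∪ [2/21, ∞)) × {-6/7, 5/2})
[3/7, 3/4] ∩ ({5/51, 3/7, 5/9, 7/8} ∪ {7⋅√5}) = {3/7, 5/9}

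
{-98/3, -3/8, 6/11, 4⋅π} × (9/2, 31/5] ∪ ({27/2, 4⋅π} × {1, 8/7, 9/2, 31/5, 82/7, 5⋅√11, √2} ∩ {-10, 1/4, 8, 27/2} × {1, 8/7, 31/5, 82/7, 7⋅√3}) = ({27/2} × {1, 8/7, 31/5, 82/7}) ∪ ({-98/3, -3/8, 6/11, 4⋅π} × (9/2, 31/5])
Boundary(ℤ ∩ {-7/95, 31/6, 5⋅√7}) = ∅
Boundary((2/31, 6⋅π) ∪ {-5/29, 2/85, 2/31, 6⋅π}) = {-5/29, 2/85, 2/31, 6⋅π}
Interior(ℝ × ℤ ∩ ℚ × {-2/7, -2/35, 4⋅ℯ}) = ∅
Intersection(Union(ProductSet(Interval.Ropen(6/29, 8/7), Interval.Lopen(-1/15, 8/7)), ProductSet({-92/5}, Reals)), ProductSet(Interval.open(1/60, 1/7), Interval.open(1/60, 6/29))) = EmptySet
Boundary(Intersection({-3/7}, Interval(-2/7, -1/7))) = EmptySet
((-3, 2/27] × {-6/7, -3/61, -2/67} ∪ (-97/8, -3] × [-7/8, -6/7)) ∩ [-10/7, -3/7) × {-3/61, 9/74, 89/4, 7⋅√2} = [-10/7, -3/7) × {-3/61}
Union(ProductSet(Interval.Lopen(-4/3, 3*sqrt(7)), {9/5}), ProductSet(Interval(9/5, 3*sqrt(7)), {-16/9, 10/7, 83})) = Union(ProductSet(Interval.Lopen(-4/3, 3*sqrt(7)), {9/5}), ProductSet(Interval(9/5, 3*sqrt(7)), {-16/9, 10/7, 83}))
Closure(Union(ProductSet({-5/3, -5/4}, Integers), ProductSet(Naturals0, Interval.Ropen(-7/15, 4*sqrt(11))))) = Union(ProductSet({-5/3, -5/4}, Integers), ProductSet(Naturals0, Interval(-7/15, 4*sqrt(11))))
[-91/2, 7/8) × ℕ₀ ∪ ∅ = [-91/2, 7/8) × ℕ₀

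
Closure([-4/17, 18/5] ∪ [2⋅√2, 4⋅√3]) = [-4/17, 4⋅√3]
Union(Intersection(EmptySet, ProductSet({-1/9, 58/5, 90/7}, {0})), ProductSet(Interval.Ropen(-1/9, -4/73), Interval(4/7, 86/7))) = ProductSet(Interval.Ropen(-1/9, -4/73), Interval(4/7, 86/7))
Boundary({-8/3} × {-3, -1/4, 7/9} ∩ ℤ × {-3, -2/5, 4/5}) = ∅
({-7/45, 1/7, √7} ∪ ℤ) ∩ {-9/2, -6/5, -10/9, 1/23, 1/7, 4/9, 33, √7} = {1/7, 33, √7}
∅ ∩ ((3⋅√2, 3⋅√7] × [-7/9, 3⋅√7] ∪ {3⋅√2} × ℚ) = ∅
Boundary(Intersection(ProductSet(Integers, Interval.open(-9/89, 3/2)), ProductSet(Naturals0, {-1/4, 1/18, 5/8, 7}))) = ProductSet(Naturals0, {1/18, 5/8})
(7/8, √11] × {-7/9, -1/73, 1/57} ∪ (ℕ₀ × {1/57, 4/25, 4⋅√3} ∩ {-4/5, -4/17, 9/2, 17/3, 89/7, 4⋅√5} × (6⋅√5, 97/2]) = (7/8, √11] × {-7/9, -1/73, 1/57}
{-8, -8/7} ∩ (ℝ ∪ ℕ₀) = {-8, -8/7}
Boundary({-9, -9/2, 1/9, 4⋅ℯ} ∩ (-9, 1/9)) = {-9/2}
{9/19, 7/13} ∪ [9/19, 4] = [9/19, 4]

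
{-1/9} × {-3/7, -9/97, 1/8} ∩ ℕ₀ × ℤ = ∅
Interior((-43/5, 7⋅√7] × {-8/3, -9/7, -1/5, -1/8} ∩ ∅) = ∅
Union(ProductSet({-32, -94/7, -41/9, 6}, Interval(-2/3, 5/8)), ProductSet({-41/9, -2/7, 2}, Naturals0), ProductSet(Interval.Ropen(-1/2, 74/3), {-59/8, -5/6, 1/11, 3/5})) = Union(ProductSet({-41/9, -2/7, 2}, Naturals0), ProductSet({-32, -94/7, -41/9, 6}, Interval(-2/3, 5/8)), ProductSet(Interval.Ropen(-1/2, 74/3), {-59/8, -5/6, 1/11, 3/5}))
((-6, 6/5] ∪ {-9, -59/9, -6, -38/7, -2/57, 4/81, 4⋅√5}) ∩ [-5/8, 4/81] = [-5/8, 4/81]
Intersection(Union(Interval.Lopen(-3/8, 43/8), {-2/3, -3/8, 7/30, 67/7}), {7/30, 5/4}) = {7/30, 5/4}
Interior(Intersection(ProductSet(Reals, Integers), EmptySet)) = EmptySet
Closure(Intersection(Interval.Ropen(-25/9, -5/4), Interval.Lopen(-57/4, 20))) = Interval(-25/9, -5/4)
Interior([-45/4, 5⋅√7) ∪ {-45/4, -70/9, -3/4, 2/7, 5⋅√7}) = (-45/4, 5⋅√7)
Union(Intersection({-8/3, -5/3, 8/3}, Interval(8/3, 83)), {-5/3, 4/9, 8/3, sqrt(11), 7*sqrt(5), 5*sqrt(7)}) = {-5/3, 4/9, 8/3, sqrt(11), 7*sqrt(5), 5*sqrt(7)}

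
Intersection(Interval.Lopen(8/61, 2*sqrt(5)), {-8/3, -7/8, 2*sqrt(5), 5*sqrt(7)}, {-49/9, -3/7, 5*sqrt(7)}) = EmptySet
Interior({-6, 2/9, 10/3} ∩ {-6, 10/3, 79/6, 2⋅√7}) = ∅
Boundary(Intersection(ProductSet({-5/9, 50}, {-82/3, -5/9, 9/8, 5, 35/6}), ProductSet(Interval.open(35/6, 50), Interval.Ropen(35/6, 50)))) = EmptySet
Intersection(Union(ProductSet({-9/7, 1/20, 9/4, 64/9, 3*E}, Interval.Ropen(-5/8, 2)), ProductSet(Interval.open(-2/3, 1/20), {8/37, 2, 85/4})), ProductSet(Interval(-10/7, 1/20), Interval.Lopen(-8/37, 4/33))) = ProductSet({-9/7, 1/20}, Interval.Lopen(-8/37, 4/33))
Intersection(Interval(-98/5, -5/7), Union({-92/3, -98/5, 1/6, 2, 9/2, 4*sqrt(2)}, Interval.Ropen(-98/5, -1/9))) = Interval(-98/5, -5/7)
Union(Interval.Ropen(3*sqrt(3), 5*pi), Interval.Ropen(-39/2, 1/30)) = Union(Interval.Ropen(-39/2, 1/30), Interval.Ropen(3*sqrt(3), 5*pi))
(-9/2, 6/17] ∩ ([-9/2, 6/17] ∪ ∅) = (-9/2, 6/17]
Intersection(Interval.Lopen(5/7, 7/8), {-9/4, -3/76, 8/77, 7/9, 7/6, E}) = {7/9}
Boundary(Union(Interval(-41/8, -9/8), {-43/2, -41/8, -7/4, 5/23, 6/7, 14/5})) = {-43/2, -41/8, -9/8, 5/23, 6/7, 14/5}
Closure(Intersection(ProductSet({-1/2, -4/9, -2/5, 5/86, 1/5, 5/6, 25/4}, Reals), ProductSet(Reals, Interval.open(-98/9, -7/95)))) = ProductSet({-1/2, -4/9, -2/5, 5/86, 1/5, 5/6, 25/4}, Interval(-98/9, -7/95))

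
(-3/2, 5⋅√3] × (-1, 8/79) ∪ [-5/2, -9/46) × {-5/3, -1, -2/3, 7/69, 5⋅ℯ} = ([-5/2, -9/46) × {-5/3, -1, -2/3, 7/69, 5⋅ℯ}) ∪ ((-3/2, 5⋅√3] × (-1, 8/79))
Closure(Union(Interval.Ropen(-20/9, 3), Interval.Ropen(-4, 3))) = Interval(-4, 3)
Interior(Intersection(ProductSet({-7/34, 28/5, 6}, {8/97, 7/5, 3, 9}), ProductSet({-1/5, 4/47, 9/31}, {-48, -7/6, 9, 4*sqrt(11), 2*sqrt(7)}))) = EmptySet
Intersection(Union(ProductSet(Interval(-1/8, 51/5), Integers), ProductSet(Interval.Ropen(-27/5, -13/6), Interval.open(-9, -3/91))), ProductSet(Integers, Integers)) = Union(ProductSet(Range(-5, -2, 1), Range(-8, 0, 1)), ProductSet(Range(0, 11, 1), Integers))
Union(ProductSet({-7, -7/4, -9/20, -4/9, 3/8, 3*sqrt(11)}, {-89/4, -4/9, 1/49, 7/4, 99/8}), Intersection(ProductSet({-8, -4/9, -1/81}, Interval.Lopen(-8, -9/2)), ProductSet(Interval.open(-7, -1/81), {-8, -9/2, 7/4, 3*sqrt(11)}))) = Union(ProductSet({-4/9}, {-9/2}), ProductSet({-7, -7/4, -9/20, -4/9, 3/8, 3*sqrt(11)}, {-89/4, -4/9, 1/49, 7/4, 99/8}))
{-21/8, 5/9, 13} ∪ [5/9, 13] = {-21/8} ∪ [5/9, 13]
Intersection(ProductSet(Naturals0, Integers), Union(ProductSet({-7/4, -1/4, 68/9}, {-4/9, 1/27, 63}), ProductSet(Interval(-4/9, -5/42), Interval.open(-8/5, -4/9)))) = EmptySet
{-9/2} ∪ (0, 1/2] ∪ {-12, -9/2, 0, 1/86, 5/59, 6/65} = {-12, -9/2} ∪ [0, 1/2]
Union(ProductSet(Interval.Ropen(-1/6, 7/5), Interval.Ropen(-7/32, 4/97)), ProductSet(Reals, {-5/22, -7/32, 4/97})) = Union(ProductSet(Interval.Ropen(-1/6, 7/5), Interval.Ropen(-7/32, 4/97)), ProductSet(Reals, {-5/22, -7/32, 4/97}))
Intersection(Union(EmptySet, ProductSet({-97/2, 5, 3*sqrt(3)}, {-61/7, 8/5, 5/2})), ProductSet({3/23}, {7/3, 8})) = EmptySet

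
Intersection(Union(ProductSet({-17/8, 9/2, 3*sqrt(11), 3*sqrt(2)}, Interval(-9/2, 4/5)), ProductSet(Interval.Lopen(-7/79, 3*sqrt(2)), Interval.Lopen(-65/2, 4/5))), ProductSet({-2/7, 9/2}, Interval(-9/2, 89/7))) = ProductSet({9/2}, Interval(-9/2, 4/5))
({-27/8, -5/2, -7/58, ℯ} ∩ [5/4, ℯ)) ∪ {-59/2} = {-59/2}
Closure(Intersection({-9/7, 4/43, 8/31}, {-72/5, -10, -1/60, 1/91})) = EmptySet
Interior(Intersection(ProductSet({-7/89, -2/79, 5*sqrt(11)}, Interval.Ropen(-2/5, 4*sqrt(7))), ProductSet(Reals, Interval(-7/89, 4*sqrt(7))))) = EmptySet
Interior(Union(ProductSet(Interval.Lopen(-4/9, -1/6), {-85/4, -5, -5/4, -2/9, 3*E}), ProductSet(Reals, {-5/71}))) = EmptySet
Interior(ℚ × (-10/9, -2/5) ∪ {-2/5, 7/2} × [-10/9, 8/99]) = ∅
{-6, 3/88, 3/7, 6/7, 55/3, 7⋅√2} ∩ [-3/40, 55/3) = {3/88, 3/7, 6/7, 7⋅√2}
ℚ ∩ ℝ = ℚ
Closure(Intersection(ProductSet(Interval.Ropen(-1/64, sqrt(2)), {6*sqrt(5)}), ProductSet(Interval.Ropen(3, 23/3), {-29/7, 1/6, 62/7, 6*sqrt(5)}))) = EmptySet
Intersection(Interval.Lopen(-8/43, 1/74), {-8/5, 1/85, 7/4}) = {1/85}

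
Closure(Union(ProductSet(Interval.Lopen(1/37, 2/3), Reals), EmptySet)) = ProductSet(Interval(1/37, 2/3), Reals)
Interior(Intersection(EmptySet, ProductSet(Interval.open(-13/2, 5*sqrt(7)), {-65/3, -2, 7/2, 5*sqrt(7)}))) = EmptySet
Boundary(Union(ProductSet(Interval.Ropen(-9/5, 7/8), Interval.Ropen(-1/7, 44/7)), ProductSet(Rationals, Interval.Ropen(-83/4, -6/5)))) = Union(ProductSet({-9/5, 7/8}, Interval(-1/7, 44/7)), ProductSet(Interval(-9/5, 7/8), {-1/7, 44/7}), ProductSet(Reals, Interval(-83/4, -6/5)))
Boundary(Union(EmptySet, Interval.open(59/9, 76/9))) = {59/9, 76/9}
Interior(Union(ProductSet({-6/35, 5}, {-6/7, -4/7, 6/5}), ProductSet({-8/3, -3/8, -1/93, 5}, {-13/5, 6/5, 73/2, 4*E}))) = EmptySet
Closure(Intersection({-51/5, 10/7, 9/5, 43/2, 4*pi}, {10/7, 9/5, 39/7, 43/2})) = {10/7, 9/5, 43/2}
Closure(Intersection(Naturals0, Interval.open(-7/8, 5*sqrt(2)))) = Range(0, 8, 1)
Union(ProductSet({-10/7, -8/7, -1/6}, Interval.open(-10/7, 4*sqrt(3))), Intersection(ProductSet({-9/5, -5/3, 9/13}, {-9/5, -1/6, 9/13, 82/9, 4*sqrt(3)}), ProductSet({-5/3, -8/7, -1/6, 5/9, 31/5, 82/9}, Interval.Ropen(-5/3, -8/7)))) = ProductSet({-10/7, -8/7, -1/6}, Interval.open(-10/7, 4*sqrt(3)))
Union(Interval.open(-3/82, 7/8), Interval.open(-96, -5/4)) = Union(Interval.open(-96, -5/4), Interval.open(-3/82, 7/8))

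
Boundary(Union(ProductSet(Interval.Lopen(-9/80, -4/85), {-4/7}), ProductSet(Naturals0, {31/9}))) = Union(ProductSet(Interval(-9/80, -4/85), {-4/7}), ProductSet(Naturals0, {31/9}))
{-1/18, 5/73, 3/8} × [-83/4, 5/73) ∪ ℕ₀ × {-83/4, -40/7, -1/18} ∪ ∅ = (ℕ₀ × {-83/4, -40/7, -1/18}) ∪ ({-1/18, 5/73, 3/8} × [-83/4, 5/73))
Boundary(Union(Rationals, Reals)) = EmptySet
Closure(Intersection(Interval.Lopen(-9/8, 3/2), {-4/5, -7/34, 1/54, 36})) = {-4/5, -7/34, 1/54}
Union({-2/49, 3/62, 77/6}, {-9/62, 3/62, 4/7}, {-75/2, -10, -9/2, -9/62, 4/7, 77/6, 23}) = {-75/2, -10, -9/2, -9/62, -2/49, 3/62, 4/7, 77/6, 23}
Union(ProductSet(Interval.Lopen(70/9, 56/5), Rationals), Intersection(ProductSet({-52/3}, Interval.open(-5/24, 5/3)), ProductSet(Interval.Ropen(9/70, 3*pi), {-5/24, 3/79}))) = ProductSet(Interval.Lopen(70/9, 56/5), Rationals)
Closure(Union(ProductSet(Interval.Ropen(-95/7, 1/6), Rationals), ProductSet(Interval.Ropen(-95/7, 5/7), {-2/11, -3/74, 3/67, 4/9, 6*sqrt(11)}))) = Union(ProductSet(Interval(-95/7, 1/6), Reals), ProductSet(Interval(-95/7, 5/7), {-2/11, -3/74, 3/67, 4/9, 6*sqrt(11)}))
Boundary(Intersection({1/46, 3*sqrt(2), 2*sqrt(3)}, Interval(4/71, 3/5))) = EmptySet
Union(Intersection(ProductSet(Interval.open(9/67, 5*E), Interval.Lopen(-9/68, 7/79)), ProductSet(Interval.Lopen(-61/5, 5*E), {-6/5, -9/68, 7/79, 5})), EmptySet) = ProductSet(Interval.open(9/67, 5*E), {7/79})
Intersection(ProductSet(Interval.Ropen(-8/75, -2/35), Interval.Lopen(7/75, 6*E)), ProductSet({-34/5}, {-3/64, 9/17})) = EmptySet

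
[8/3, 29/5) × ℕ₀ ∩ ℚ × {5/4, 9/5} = ∅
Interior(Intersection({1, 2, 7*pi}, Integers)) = EmptySet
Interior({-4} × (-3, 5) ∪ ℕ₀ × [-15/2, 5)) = ∅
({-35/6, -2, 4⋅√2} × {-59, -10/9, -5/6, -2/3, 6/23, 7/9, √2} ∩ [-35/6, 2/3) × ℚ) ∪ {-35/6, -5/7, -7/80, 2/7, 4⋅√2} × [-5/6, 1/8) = ({-35/6, -2} × {-59, -10/9, -5/6, -2/3, 6/23, 7/9}) ∪ ({-35/6, -5/7, -7/80, 2/7, 4⋅√2} × [-5/6, 1/8))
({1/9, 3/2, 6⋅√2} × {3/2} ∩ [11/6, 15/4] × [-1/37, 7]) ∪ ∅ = ∅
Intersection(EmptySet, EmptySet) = EmptySet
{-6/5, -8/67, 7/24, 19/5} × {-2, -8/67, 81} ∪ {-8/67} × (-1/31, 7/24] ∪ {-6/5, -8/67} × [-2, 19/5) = ({-6/5, -8/67} × [-2, 19/5)) ∪ ({-6/5, -8/67, 7/24, 19/5} × {-2, -8/67, 81})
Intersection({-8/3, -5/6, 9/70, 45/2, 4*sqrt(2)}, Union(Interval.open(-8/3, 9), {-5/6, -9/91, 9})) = {-5/6, 9/70, 4*sqrt(2)}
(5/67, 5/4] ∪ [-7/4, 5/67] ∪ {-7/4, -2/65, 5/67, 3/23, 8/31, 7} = [-7/4, 5/4] ∪ {7}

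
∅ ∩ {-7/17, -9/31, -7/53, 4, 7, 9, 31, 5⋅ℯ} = ∅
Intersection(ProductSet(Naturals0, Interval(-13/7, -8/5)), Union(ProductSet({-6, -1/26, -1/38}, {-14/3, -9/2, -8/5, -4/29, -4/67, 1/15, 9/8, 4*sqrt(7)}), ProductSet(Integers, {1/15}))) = EmptySet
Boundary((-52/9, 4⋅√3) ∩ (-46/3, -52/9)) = ∅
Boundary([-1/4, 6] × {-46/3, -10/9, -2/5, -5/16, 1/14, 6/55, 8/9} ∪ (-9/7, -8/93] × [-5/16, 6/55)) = ({-9/7, -8/93} × [-5/16, 6/55]) ∪ ([-9/7, -8/93] × {-5/16, 6/55}) ∪ ([-1/4, 6] × {-46/3, -10/9, -2/5, -5/16, 6/55, 8/9}) ∪ ([-8/93, 6] × {-46/3, -10/9, -2/5, -5/16, 1/14, 6/55, 8/9})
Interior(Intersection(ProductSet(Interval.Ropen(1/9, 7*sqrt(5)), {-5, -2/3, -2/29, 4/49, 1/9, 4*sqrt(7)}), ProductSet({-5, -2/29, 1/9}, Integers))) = EmptySet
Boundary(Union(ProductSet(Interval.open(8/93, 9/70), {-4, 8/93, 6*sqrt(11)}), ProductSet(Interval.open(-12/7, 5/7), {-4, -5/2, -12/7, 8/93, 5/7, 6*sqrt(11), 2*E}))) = ProductSet(Interval(-12/7, 5/7), {-4, -5/2, -12/7, 8/93, 5/7, 6*sqrt(11), 2*E})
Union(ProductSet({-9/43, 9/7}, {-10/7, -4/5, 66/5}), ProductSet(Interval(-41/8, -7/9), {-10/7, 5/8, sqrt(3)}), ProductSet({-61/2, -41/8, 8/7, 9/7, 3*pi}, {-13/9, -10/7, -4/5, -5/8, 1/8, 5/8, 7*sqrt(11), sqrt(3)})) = Union(ProductSet({-9/43, 9/7}, {-10/7, -4/5, 66/5}), ProductSet({-61/2, -41/8, 8/7, 9/7, 3*pi}, {-13/9, -10/7, -4/5, -5/8, 1/8, 5/8, 7*sqrt(11), sqrt(3)}), ProductSet(Interval(-41/8, -7/9), {-10/7, 5/8, sqrt(3)}))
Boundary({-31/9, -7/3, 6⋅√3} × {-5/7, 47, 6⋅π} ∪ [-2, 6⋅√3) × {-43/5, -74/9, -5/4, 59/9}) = ({-31/9, -7/3, 6⋅√3} × {-5/7, 47, 6⋅π}) ∪ ([-2, 6⋅√3] × {-43/5, -74/9, -5/4, 59/9})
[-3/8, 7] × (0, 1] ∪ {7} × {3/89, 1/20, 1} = [-3/8, 7] × (0, 1]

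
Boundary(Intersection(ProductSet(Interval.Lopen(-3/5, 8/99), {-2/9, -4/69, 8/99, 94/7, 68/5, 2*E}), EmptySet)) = EmptySet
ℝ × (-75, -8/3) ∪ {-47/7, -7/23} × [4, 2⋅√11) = (ℝ × (-75, -8/3)) ∪ ({-47/7, -7/23} × [4, 2⋅√11))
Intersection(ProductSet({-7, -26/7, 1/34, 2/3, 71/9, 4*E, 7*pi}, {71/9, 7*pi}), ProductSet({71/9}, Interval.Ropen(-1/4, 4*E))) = ProductSet({71/9}, {71/9})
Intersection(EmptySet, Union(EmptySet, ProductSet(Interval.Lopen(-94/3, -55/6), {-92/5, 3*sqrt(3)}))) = EmptySet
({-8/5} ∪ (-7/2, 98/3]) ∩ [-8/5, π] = [-8/5, π]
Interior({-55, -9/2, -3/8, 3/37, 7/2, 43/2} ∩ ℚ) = ∅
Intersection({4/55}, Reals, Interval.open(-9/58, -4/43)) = EmptySet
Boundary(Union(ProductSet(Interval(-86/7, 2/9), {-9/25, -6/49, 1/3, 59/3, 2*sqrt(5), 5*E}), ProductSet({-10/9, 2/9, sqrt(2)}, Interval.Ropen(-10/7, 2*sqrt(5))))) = Union(ProductSet({-10/9, 2/9, sqrt(2)}, Interval(-10/7, 2*sqrt(5))), ProductSet(Interval(-86/7, 2/9), {-9/25, -6/49, 1/3, 59/3, 2*sqrt(5), 5*E}))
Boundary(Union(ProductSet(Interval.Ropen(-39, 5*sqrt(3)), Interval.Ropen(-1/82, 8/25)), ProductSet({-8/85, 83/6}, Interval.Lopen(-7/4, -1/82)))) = Union(ProductSet({-39, 5*sqrt(3)}, Interval(-1/82, 8/25)), ProductSet({-8/85, 83/6}, Interval(-7/4, -1/82)), ProductSet(Interval(-39, 5*sqrt(3)), {-1/82, 8/25}))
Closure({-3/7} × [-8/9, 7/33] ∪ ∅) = {-3/7} × [-8/9, 7/33]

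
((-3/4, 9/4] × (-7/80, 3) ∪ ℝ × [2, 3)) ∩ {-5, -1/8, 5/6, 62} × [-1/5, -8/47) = ∅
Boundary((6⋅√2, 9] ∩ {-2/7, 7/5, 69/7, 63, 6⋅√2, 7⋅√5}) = ∅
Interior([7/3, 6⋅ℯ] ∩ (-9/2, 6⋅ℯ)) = (7/3, 6⋅ℯ)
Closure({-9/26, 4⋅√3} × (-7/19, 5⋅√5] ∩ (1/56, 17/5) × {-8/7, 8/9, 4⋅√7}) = ∅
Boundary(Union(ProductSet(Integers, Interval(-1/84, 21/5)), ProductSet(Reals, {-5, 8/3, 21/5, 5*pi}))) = Union(ProductSet(Integers, Interval(-1/84, 21/5)), ProductSet(Reals, {-5, 8/3, 21/5, 5*pi}))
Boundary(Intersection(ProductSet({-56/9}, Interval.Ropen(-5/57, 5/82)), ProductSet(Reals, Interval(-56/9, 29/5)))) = ProductSet({-56/9}, Interval(-5/57, 5/82))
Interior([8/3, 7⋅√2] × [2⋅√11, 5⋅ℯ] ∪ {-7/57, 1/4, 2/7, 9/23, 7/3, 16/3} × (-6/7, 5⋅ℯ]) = (8/3, 7⋅√2) × (2⋅√11, 5⋅ℯ)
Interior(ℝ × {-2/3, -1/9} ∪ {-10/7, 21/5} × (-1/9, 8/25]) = ∅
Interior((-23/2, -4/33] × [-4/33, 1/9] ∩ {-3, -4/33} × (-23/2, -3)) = ∅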